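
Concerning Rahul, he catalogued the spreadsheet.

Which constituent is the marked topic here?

The construction explicitly marks "Rahul" as what the sentence is about — the topic.
The remainder of the clause is the comment (what is said about the topic).

Rahul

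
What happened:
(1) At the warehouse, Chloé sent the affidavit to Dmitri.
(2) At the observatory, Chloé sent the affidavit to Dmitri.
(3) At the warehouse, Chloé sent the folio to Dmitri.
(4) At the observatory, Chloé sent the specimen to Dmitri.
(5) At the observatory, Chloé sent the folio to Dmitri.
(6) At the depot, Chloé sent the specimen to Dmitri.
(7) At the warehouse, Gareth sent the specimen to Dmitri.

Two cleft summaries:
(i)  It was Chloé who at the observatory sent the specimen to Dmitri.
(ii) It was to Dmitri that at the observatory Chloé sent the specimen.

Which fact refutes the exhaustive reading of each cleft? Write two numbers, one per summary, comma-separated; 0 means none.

0, 0

(i): focus "Chloé". No fact shares same thing, recipient, setting (the specimen / Dmitri / at the observatory) with a different agent. 0.
(ii): focus "Dmitri". No fact shares same agent, thing, setting (Chloé / the specimen / at the observatory) with a different recipient. 0.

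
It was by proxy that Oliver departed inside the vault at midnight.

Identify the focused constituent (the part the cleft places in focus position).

by proxy

In an it-cleft "It was X that/who ...", the clefted constituent X is the focus; the that/who-clause expresses the presupposed open proposition.
Here the focus is "by proxy". The backgrounded (presupposed) material includes "Oliver", "at midnight" and "inside the vault".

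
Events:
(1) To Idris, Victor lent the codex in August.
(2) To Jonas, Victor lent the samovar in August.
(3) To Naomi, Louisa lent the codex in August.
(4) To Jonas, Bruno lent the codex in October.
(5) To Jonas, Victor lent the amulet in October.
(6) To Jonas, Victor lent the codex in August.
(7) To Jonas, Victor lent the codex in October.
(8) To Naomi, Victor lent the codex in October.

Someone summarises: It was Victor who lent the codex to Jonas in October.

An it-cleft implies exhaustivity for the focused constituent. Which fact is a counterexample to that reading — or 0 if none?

4

The cleft puts "Victor" in focus and presupposes the open proposition with the codex as thing and Jonas as recipient and in October as setting.
The exhaustive reading says no other agent fits that background.
But fact (4) also has the codex as thing and Jonas as recipient and in October as setting, with agent = Bruno — so the exhaustive reading fails.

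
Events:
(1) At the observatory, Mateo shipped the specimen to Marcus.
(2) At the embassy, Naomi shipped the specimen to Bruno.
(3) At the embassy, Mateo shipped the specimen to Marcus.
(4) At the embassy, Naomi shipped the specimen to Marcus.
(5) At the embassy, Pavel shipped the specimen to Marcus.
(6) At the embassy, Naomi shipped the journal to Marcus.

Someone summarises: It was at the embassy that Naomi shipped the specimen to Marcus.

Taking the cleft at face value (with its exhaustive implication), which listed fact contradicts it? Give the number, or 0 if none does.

0

Focus of the cleft: "at the embassy" (the setting). Presupposed background: agent = Naomi, thing = the specimen, recipient = Marcus.
Exhaustivity: at the embassy is the only setting satisfying that background.
Every other fact differs from the presupposition on some backgrounded slot, so none challenges the exhaustivity.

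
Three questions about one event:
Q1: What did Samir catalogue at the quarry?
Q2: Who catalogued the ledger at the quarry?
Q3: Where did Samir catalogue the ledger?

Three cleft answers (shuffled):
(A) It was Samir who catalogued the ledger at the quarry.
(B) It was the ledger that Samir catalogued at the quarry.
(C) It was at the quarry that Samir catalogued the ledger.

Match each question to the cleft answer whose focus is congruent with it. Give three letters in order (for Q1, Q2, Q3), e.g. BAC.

Q1 asks about the direct object; cleft (B) focuses "the ledger", which is the direct object — so Q1 → B.
Q2 asks about the subject (agent); cleft (A) focuses "Samir", which is the subject (agent) — so Q2 → A.
Q3 asks about the location; cleft (C) focuses "at the quarry", which is the location — so Q3 → C.
Mapping: Q1→B, Q2→A, Q3→C.

BAC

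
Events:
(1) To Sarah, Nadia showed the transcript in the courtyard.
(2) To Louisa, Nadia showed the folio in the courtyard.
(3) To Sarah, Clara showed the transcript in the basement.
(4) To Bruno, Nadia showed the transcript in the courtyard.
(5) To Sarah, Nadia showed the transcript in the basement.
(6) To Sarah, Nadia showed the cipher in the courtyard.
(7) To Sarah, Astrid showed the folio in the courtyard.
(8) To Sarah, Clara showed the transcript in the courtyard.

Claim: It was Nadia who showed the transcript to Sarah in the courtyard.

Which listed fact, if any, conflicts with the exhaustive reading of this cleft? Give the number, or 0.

8

Focus of the cleft: "Nadia" (the agent). Presupposed background: same thing, recipient, setting (the transcript / Sarah / in the courtyard).
Exhaustivity: Nadia is the only agent satisfying that background.
Fact (8) shares the background but with agent = Clara; exhaustivity is violated.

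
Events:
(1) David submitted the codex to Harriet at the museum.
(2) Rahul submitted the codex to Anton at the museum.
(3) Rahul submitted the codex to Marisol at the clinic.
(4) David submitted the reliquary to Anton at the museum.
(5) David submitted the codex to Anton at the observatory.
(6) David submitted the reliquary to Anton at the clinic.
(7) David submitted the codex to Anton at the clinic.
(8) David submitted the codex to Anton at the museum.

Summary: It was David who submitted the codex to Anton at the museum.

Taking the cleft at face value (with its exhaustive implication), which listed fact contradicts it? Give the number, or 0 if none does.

2

Focus of the cleft: "David" (the agent). Presupposed background: thing = the codex, recipient = Anton, setting = at the museum.
The exhaustive reading says no other agent fits that background.
Fact (2) shares the background but with agent = Rahul; exhaustivity is violated.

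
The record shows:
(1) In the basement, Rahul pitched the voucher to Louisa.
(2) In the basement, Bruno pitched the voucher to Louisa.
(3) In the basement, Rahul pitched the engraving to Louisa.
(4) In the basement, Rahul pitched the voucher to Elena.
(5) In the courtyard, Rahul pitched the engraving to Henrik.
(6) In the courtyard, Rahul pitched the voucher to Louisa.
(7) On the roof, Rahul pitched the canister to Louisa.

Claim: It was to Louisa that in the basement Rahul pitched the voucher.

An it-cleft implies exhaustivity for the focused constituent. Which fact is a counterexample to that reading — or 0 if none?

4

The cleft puts "Louisa" in focus and presupposes the open proposition with agent = Rahul, thing = the voucher, setting = in the basement.
Exhaustivity: Louisa is the only recipient satisfying that background.
Fact (4) shares the background but with recipient = Elena; exhaustivity is violated.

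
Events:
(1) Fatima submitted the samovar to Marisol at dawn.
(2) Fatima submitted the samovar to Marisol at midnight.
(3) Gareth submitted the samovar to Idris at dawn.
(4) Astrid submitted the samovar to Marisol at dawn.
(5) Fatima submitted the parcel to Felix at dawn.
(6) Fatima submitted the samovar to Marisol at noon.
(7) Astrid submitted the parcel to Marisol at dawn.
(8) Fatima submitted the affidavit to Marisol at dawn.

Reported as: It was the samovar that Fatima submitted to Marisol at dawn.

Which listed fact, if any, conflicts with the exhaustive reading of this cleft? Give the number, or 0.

Focus of the cleft: "the samovar" (the thing). Presupposed background: agent = Fatima, recipient = Marisol, setting = at dawn.
Exhaustivity: the samovar is the only thing satisfying that background.
Fact (8) shares the background but with thing = the affidavit; exhaustivity is violated.

8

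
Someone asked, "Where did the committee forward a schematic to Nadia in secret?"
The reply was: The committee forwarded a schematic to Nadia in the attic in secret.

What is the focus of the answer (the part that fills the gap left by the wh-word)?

The wh-word "where" asks about the location.
In the answer, "the committee", "a schematic", "to Nadia" and "in secret" are given — repeated from the question.
The constituent filling the location gap is "in the attic"; that is the focus and would carry nuclear stress.

in the attic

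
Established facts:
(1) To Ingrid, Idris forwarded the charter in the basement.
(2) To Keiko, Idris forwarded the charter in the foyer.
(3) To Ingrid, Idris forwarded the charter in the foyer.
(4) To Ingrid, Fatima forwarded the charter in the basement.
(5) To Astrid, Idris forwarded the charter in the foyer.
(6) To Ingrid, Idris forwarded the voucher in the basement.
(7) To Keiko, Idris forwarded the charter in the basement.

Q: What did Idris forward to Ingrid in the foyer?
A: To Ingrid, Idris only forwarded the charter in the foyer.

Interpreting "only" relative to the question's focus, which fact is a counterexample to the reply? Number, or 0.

The question "What did ...?" targets the thing, so in the reply the focus falls on "the charter".
"Only" then excludes alternative things while the background — same agent, recipient, setting (Idris / Ingrid / in the foyer) — is held fixed.
No listed fact shares that background with another thing. Nothing contradicts the reply.
(Fact (1) would refute a reading with focus on the setting — but that is not what the question asks.)

0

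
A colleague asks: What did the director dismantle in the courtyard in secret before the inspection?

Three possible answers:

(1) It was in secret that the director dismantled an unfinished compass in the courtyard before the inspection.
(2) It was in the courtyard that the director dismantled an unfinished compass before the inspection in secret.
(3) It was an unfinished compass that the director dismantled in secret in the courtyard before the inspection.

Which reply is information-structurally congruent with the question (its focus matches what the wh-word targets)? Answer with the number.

The question word "what" targets the direct object.
Option (1) clefts "in secret" — the manner, not what was asked.
Option (2) clefts "in the courtyard" — the location, not what was asked.
Option (3) clefts "an unfinished compass" — that matches what the question asks about.
So the congruent reply is (3).

3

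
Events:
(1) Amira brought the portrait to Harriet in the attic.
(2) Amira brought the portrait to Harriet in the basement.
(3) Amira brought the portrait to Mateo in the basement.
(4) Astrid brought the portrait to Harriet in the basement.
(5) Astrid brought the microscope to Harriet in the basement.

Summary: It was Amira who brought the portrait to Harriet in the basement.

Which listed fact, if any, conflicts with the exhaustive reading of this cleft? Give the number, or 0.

4

The cleft puts "Amira" in focus and presupposes the open proposition with the portrait as thing and Harriet as recipient and in the basement as setting.
The exhaustive reading says no other agent fits that background.
But fact (4) also has the portrait as thing and Harriet as recipient and in the basement as setting, with agent = Astrid — so the exhaustive reading fails.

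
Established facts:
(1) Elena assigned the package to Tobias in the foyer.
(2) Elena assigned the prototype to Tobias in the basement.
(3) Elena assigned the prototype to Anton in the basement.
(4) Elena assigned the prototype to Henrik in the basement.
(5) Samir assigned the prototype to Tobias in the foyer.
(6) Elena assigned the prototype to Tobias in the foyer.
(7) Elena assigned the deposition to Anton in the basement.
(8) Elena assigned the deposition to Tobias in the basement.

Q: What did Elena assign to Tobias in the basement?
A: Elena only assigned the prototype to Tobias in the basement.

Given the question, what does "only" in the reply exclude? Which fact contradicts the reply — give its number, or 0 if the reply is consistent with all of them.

The question "What did ...?" targets the thing, so in the reply the focus falls on "the prototype".
So "only" ranges over things; the rest (Elena as agent and Tobias as recipient and in the basement as setting) is presupposed.
Fact (8) keeps Elena as agent and Tobias as recipient and in the basement as setting but has thing = the deposition; that refutes the reply.
(Fact (3) would refute a reading with focus on the recipient — but that is not what the question asks.)

8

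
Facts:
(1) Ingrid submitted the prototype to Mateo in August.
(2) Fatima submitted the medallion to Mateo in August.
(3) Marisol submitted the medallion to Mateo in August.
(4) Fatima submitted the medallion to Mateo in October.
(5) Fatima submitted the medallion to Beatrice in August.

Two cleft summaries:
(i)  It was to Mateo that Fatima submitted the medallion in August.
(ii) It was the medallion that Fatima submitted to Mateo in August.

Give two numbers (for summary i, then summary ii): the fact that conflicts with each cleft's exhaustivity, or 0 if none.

5, 0

(i): focus "Mateo". Looking for Fatima as agent and the medallion as thing and in August as setting with some other recipient — fact (5) has Beatrice there. Refuted.
(ii): focus "the medallion". No fact shares Fatima as agent and Mateo as recipient and in August as setting with a different thing. 0.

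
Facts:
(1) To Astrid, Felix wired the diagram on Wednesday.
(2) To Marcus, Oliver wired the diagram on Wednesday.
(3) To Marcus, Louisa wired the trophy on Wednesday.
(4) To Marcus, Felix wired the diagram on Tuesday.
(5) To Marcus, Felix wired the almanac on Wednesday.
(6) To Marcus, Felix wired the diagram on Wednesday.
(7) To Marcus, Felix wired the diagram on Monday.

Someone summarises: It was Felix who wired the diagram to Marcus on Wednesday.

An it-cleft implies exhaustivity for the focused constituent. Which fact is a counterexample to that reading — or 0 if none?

Focus of the cleft: "Felix" (the agent). Presupposed background: same thing, recipient, setting (the diagram / Marcus / on Wednesday).
The exhaustive reading says no other agent fits that background.
Fact (2) shares the background but with agent = Oliver; exhaustivity is violated.

2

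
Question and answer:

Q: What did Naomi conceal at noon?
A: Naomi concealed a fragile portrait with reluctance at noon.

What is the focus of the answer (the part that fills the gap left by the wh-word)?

a fragile portrait

The wh-word "what" asks about the direct object.
In the answer, "Naomi" and "at noon" are given — repeated from the question.
"with reluctance" is also new, but it specifies the manner, which is not what the question asks about — so it is not the focus.
The constituent filling the direct object gap is "a fragile portrait"; that is the focus.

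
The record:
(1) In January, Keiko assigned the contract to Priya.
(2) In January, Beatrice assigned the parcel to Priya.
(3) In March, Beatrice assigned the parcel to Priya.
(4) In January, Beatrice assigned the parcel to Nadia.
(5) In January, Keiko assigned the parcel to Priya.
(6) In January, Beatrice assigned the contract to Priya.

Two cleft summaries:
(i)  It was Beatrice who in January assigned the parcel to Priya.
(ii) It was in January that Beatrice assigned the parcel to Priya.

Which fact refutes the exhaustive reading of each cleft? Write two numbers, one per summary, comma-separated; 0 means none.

5, 3

(i): focus "Beatrice". Looking for thing = the parcel, recipient = Priya, setting = in January with some other agent — fact (5) has Keiko there. Refuted.
(ii): focus "in January". Looking for agent = Beatrice, thing = the parcel, recipient = Priya with some other setting — fact (3) has in March there. Refuted.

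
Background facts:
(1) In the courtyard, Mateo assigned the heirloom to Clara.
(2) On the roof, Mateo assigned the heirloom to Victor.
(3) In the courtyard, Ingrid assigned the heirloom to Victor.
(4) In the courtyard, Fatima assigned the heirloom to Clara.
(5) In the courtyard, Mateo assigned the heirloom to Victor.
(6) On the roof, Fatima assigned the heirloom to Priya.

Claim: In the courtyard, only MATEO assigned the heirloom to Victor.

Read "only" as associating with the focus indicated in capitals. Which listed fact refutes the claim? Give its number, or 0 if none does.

3

The capitals mark "Mateo" as focus. So "only" rules out other agents, with the rest (the heirloom as thing and Victor as recipient and in the courtyard as setting) as background.
Fact (3) shares the background but differs in agent (Ingrid) — a counterexample.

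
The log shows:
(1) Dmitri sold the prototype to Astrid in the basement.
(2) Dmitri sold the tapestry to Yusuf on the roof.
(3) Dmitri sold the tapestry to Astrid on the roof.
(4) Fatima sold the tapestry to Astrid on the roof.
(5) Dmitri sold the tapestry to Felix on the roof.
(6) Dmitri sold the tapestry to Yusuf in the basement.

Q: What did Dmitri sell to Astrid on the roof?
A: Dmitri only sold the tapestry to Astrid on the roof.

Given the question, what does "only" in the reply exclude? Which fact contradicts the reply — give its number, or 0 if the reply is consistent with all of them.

0

Answering "What did ...?" puts focus on the thing — here, "the tapestry".
So "only" ranges over things; the rest (agent = Dmitri, recipient = Astrid, setting = on the roof) is presupposed.
No fact keeps agent = Dmitri, recipient = Astrid, setting = on the roof while changing the thing; every other fact differs on something backgrounded. The reply stands.
(Fact (2) would refute a reading with focus on the recipient — but that is not what the question asks.)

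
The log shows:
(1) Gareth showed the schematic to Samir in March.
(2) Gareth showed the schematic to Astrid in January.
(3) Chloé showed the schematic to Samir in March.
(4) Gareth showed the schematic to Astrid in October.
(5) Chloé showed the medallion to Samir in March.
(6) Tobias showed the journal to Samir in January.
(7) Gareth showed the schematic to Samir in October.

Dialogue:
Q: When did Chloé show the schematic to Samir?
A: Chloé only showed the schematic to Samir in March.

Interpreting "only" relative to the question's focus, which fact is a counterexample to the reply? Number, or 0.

0

The question "When did ...?" targets the setting, so in the reply the focus falls on "in March".
"Only" then excludes alternative settings while the background — Chloé as agent and the schematic as thing and Samir as recipient — is held fixed.
No listed fact shares that background with another setting. Nothing contradicts the reply.
(Fact (5) would refute a reading with focus on the thing — but that is not what the question asks.)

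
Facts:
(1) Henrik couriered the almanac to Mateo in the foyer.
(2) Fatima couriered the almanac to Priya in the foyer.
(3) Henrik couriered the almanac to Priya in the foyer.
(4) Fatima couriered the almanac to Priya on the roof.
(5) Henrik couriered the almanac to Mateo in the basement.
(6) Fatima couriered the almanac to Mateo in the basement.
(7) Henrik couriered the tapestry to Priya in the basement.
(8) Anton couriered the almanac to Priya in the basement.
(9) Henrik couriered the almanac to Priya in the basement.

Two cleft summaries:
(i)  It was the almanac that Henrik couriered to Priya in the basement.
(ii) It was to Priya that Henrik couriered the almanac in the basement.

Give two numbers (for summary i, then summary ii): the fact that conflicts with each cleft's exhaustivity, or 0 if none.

Summary (i) focuses "the almanac" (the thing); background Henrik as agent and Priya as recipient and in the basement as setting. Fact (7) matches that background with thing = the tapestry — refutes (i).
Summary (ii) focuses "Priya" (the recipient); background Henrik as agent and the almanac as thing and in the basement as setting. Fact (5) matches that background with recipient = Mateo — refutes (ii).

7, 5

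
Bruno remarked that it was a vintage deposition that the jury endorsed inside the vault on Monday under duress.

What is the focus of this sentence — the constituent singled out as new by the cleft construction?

In an it-cleft "It was X that/who ...", the clefted constituent X is the focus; the that/who-clause expresses the presupposed open proposition.
Here the focus is "a vintage deposition". The backgrounded (presupposed) material includes "the jury", "on Monday", "under duress" and "inside the vault".

a vintage deposition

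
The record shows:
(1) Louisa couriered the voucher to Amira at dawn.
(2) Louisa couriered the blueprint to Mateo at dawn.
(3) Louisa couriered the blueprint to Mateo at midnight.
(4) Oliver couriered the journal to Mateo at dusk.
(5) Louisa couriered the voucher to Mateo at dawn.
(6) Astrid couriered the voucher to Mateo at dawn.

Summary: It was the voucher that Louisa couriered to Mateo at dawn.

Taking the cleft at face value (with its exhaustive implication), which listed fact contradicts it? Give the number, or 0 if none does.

2

The cleft puts "the voucher" in focus and presupposes the open proposition with agent = Louisa, recipient = Mateo, setting = at dawn.
Exhaustivity: the voucher is the only thing satisfying that background.
But fact (2) also has agent = Louisa, recipient = Mateo, setting = at dawn, with thing = the blueprint — so the exhaustive reading fails.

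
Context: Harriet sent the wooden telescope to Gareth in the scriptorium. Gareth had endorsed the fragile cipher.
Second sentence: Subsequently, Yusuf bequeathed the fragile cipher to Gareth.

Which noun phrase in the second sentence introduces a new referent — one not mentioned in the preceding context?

"the fragile cipher" and "Gareth" in the second sentence are given — already mentioned in the context.
"Yusuf" has no antecedent in the context; it is discourse-new.

Yusuf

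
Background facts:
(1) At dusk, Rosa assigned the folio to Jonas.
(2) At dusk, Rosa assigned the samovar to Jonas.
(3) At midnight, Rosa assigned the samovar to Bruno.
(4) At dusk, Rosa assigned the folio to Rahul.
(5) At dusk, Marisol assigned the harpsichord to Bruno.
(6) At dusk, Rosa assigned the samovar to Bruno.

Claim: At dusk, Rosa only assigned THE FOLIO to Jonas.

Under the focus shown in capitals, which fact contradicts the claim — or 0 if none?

Focus (in capitals) is "the folio" — the thing. "Only" excludes alternative things while holding fixed agent = Rosa, recipient = Jonas, setting = at dusk.
Fact (2) shares the background but differs in thing (the samovar) — a counterexample.

2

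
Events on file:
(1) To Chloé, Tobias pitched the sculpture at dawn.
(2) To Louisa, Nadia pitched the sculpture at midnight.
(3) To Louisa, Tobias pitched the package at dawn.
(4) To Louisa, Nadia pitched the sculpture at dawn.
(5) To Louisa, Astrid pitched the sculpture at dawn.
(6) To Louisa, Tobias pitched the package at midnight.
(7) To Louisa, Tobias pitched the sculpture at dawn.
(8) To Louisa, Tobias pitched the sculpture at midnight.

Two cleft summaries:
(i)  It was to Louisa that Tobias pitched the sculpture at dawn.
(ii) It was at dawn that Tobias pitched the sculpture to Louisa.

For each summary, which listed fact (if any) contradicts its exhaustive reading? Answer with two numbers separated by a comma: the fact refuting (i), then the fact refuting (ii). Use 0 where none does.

(i): focus "Louisa". Looking for agent = Tobias, thing = the sculpture, setting = at dawn with some other recipient — fact (1) has Chloé there. Refuted.
(ii): focus "at dawn". Looking for agent = Tobias, thing = the sculpture, recipient = Louisa with some other setting — fact (8) has at midnight there. Refuted.

1, 8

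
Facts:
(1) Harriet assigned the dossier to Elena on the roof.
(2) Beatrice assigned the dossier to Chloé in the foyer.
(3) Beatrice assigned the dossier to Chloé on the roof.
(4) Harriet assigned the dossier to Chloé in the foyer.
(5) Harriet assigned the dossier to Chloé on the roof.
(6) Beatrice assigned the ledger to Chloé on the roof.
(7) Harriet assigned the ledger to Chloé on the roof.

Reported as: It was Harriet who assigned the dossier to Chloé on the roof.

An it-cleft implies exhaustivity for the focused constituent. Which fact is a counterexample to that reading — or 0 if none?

Focus of the cleft: "Harriet" (the agent). Presupposed background: thing = the dossier, recipient = Chloé, setting = on the roof.
The exhaustive reading says no other agent fits that background.
But fact (3) also has thing = the dossier, recipient = Chloé, setting = on the roof, with agent = Beatrice — so the exhaustive reading fails.

3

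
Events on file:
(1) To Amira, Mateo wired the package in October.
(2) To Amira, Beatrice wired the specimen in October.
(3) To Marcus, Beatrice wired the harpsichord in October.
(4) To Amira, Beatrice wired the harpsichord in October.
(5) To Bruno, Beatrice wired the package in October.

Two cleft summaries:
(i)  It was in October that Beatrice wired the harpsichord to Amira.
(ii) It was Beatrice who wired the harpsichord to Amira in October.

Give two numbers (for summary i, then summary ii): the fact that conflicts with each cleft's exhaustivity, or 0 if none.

(i): focus "in October". No fact shares same agent, thing, recipient (Beatrice / the harpsichord / Amira) with a different setting. 0.
(ii): focus "Beatrice". No fact shares same thing, recipient, setting (the harpsichord / Amira / in October) with a different agent. 0.

0, 0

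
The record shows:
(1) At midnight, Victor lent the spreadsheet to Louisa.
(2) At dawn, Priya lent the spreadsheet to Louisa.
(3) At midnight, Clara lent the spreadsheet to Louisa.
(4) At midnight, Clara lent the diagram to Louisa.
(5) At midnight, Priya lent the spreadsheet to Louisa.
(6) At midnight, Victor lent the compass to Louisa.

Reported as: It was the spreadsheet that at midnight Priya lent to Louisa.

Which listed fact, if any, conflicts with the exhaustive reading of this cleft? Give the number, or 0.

0

Focus of the cleft: "the spreadsheet" (the thing). Presupposed background: agent = Priya, recipient = Louisa, setting = at midnight.
Exhaustivity: the spreadsheet is the only thing satisfying that background.
Every other fact differs from the presupposition on some backgrounded slot, so none challenges the exhaustivity.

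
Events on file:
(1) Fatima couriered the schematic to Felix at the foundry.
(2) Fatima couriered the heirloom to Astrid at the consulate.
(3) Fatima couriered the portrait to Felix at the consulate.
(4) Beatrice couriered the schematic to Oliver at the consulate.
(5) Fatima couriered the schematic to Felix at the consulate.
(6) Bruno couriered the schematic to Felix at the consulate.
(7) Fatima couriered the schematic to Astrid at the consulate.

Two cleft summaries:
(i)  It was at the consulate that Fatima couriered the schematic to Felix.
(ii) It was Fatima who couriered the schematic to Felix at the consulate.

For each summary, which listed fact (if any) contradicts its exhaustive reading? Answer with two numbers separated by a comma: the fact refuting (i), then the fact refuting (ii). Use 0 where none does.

(i): focus "at the consulate". Looking for Fatima as agent and the schematic as thing and Felix as recipient with some other setting — fact (1) has at the foundry there. Refuted.
(ii): focus "Fatima". Looking for the schematic as thing and Felix as recipient and at the consulate as setting with some other agent — fact (6) has Bruno there. Refuted.

1, 6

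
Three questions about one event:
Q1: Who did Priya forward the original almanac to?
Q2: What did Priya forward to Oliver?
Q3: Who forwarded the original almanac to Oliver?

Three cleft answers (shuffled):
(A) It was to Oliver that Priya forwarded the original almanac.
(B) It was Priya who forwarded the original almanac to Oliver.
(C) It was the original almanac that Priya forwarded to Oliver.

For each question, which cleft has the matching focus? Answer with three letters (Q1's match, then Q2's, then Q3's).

Q1 asks about the recipient; cleft (A) focuses "to Oliver", which is the recipient — so Q1 → A.
Q2 asks about the direct object; cleft (C) focuses "the original almanac", which is the direct object — so Q2 → C.
Q3 asks about the subject (agent); cleft (B) focuses "Priya", which is the subject (agent) — so Q3 → B.
Mapping: Q1→A, Q2→C, Q3→B.

ACB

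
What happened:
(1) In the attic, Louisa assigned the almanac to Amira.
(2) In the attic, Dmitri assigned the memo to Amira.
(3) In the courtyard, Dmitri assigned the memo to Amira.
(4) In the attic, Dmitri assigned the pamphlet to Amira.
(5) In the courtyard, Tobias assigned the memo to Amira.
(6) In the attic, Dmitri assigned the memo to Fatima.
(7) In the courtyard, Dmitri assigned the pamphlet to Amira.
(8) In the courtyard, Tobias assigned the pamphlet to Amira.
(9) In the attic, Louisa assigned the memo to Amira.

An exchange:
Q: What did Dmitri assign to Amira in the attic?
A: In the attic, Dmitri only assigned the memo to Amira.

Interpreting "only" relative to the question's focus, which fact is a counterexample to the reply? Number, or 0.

The question "What did ...?" targets the thing, so in the reply the focus falls on "the memo".
"Only" then excludes alternative things while the background — Dmitri as agent and Amira as recipient and in the attic as setting — is held fixed.
Fact (4) shares the background with a different thing (the pamphlet) — counterexample.
(Fact (6) would refute a reading with focus on the recipient — but that is not what the question asks.)

4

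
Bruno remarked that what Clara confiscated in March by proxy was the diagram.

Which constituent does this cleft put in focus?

the diagram

In a pseudo-cleft "What ... was X", the post-copular constituent X is the focus.
Here the focus is "the diagram". The backgrounded (presupposed) material includes "Clara", "by proxy" and "in March".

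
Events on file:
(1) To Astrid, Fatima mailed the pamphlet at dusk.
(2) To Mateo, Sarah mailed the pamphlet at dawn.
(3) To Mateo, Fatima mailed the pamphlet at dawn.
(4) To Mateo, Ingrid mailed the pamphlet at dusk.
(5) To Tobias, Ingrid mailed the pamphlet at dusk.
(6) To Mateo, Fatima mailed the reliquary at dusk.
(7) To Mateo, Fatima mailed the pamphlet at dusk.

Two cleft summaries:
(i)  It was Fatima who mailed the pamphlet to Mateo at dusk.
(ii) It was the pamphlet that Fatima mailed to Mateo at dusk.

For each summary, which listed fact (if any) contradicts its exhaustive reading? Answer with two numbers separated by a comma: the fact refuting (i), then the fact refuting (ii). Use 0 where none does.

(i): focus "Fatima". Looking for the pamphlet as thing and Mateo as recipient and at dusk as setting with some other agent — fact (4) has Ingrid there. Refuted.
(ii): focus "the pamphlet". Looking for Fatima as agent and Mateo as recipient and at dusk as setting with some other thing — fact (6) has the reliquary there. Refuted.

4, 6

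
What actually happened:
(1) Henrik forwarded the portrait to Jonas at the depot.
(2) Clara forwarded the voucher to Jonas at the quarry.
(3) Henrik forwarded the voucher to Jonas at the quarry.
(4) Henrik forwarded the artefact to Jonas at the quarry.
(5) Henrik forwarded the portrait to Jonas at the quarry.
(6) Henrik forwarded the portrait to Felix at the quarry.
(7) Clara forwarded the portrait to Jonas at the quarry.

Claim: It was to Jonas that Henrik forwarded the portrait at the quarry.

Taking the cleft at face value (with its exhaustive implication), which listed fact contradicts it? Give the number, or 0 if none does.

6

Focus of the cleft: "Jonas" (the recipient). Presupposed background: Henrik as agent and the portrait as thing and at the quarry as setting.
Exhaustivity: Jonas is the only recipient satisfying that background.
Fact (6) shares the background but with recipient = Felix; exhaustivity is violated.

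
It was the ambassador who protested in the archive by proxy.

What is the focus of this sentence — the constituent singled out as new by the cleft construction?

the ambassador

In an it-cleft "It was X that/who ...", the clefted constituent X is the focus; the that/who-clause expresses the presupposed open proposition.
Here the focus is "the ambassador". The backgrounded (presupposed) material includes "by proxy" and "in the archive".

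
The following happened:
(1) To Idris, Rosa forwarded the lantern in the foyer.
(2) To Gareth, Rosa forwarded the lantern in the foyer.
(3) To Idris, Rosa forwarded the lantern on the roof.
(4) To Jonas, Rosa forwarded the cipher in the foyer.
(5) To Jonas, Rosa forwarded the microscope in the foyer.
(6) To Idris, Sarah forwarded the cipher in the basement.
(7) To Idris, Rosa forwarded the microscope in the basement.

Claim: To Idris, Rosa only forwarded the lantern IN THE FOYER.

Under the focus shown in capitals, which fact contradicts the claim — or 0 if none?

3

The capitals mark "in the foyer" as focus. So "only" rules out other settings, with the rest (same agent, thing, recipient (Rosa / the lantern / Idris)) as background.
Fact (3) matches on same agent, thing, recipient (Rosa / the lantern / Idris), but has setting = on the roof instead. That refutes the claim.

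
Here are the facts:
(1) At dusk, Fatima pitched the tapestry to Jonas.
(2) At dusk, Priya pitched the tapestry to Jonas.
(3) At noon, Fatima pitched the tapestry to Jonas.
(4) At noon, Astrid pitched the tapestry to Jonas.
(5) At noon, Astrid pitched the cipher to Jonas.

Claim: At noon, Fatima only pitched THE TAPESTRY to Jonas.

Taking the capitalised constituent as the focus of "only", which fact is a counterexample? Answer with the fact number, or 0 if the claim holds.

Focus (in capitals) is "the tapestry" — the thing. "Only" excludes alternative things while holding fixed agent = Fatima, recipient = Jonas, setting = at noon.
No fact matches agent = Fatima, recipient = Jonas, setting = at noon with a different thing — every other fact differs on at least one backgrounded slot. So no fact refutes it.

0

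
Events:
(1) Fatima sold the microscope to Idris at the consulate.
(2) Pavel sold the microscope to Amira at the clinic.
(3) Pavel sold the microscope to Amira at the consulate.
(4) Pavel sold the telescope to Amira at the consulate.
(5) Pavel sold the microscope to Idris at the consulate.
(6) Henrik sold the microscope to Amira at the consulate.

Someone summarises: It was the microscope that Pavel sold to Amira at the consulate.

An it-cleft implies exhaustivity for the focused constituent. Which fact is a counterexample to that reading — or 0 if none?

Focus of the cleft: "the microscope" (the thing). Presupposed background: agent = Pavel, recipient = Amira, setting = at the consulate.
The exhaustive reading says no other thing fits that background.
But fact (4) also has agent = Pavel, recipient = Amira, setting = at the consulate, with thing = the telescope — so the exhaustive reading fails.

4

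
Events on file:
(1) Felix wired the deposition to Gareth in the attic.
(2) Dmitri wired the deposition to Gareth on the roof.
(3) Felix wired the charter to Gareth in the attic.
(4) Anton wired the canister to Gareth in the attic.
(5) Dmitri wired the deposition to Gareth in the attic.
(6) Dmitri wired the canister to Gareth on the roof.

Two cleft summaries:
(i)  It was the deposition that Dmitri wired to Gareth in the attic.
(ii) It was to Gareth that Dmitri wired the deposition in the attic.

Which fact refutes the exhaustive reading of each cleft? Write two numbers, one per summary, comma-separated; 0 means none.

0, 0

Summary (i) focuses "the deposition" (the thing); background Dmitri as agent and Gareth as recipient and in the attic as setting. No fact matches that background with a different thing, so 0.
Summary (ii) focuses "Gareth" (the recipient); background Dmitri as agent and the deposition as thing and in the attic as setting. No fact matches that background with a different recipient, so 0.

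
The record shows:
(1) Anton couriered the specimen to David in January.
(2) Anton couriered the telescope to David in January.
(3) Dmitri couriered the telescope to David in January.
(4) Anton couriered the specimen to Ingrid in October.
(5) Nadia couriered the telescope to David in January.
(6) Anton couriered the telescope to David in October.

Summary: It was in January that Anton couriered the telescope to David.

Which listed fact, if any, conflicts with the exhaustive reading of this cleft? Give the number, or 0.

6

Focus of the cleft: "in January" (the setting). Presupposed background: agent = Anton, thing = the telescope, recipient = David.
The exhaustive reading says no other setting fits that background.
Fact (6) shares the background but with setting = in October; exhaustivity is violated.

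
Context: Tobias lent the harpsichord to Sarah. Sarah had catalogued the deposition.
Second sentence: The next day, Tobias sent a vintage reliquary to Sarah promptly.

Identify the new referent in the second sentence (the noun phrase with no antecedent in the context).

a vintage reliquary

"Tobias" and "Sarah" in the second sentence are given — already mentioned in the context.
"a vintage reliquary" has no antecedent in the context; it is discourse-new (the indefinite article also signals a new referent).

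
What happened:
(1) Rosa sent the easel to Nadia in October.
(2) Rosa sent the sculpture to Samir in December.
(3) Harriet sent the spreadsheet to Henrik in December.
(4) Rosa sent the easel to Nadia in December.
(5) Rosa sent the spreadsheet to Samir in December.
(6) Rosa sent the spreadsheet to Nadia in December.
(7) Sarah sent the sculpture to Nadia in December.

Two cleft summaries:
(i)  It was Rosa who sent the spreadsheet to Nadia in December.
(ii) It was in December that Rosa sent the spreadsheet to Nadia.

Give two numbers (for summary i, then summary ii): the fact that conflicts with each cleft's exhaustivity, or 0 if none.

(i): focus "Rosa". No fact shares the spreadsheet as thing and Nadia as recipient and in December as setting with a different agent. 0.
(ii): focus "in December". No fact shares Rosa as agent and the spreadsheet as thing and Nadia as recipient with a different setting. 0.

0, 0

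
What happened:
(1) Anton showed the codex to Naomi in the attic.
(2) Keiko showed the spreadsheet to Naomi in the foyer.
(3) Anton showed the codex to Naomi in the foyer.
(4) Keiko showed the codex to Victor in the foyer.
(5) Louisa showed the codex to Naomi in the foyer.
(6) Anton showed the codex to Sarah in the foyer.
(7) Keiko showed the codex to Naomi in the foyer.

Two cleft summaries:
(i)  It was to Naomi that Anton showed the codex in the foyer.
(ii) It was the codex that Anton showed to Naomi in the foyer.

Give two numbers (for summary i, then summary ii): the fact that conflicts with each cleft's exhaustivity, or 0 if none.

6, 0

Summary (i) focuses "Naomi" (the recipient); background same agent, thing, setting (Anton / the codex / in the foyer). Fact (6) matches that background with recipient = Sarah — refutes (i).
Summary (ii) focuses "the codex" (the thing); background same agent, recipient, setting (Anton / Naomi / in the foyer). No fact matches that background with a different thing, so 0.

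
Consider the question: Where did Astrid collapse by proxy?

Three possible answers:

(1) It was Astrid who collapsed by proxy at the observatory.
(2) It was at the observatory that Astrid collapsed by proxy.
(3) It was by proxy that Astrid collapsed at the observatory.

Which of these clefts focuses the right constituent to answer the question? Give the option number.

2

The question word "where" targets the location.
Option (1) clefts "Astrid" — the subject (agent), not what was asked.
Option (2) clefts "at the observatory" — that matches what the question asks about.
Option (3) clefts "by proxy" — the manner, not what was asked.
So the congruent reply is (2).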